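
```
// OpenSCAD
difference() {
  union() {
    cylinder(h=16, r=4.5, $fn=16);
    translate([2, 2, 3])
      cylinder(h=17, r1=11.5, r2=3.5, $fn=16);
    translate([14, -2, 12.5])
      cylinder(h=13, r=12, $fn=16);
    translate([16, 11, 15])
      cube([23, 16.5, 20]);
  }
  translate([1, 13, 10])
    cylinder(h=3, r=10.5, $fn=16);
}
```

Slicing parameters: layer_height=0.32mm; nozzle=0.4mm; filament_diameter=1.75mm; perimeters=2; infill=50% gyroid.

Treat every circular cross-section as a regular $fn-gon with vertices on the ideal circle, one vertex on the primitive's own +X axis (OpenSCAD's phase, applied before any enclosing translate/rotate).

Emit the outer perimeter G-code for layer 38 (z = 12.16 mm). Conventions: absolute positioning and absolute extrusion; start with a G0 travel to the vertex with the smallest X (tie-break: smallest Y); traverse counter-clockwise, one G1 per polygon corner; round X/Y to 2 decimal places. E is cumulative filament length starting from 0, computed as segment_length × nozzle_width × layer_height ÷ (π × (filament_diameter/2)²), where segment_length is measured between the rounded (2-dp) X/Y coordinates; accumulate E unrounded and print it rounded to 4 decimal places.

G0 X-5.19 Y2.00 Z12.16
G1 X-4.64 Y-0.75 E0.1492
G1 X-4.23 Y-1.37 E0.1888
G1 X-4.16 Y-1.72 E0.2078
G1 X-3.18 Y-3.18 E0.3014
G1 X-1.72 Y-4.16 E0.3949
G1 X-1.37 Y-4.23 E0.4139
G1 X-0.75 Y-4.64 E0.4535
G1 X2.00 Y-5.19 E0.6027
G1 X4.75 Y-4.64 E0.7520
G1 X7.08 Y-3.08 E0.9012
G1 X8.64 Y-0.75 E1.0504
G1 X9.19 Y2.00 E1.1997
G1 X8.64 Y4.75 E1.3489
G1 X8.19 Y5.42 E1.3919
G1 X5.02 Y3.30 E1.5948
G1 X1.00 Y2.50 E1.8129
G1 X-3.02 Y3.30 E2.0310
G1 X-4.71 Y4.43 E2.1392
G1 X-5.19 Y2.00 E2.2710

At z = 12.16 mm: the r=4.5 cylinder gives a regular 16-gon of circumradius 4.5 (constant along its height); the cone at (2, 2) contributes a regular 16-gon of circumradius 7.189 (interpolated between r1=11.5 and r2=3.5 at t=0.539); the cylinder at (14, -2) is not intersected at this z (z outside [12.5, 25.5]); the cube at (16, 11) does not reach this height (z outside [15, 35]); Merging all regions: the regions partially overlap (shared area 61.47 mm²), so overlapping operands fuse into one piece — 1 connected region; the r=10.5 cylinder at (1, 13) contributes a regular 16-gon of circumradius 10.5; Taking the first minus the rest: starting from the result so far, the r=10.5 cylinder at (1, 13) partially overlaps it — only the 58.53 mm² overlap (of its 337.53 mm²) is removed, clipping the outline — 1 connected region. The outline is a single polygon with 19 vertices. Extrusion per mm of travel: 0.4 × 0.32 / (π × 0.875²) = 0.053216. Accumulating E over each segment gives final E = 2.2710.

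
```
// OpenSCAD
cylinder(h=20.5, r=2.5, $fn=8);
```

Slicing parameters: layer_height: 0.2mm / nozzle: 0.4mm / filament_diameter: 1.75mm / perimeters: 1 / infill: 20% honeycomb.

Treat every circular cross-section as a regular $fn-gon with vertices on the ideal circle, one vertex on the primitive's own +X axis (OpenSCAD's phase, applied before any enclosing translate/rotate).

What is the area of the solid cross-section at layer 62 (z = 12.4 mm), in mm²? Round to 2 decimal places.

At z = 12.4 mm: the r=2.5 cylinder contributes a regular 8-gon of circumradius 2.5 (area = (8/2)·2.500²·sin(360°/8) = 17.68 mm²). Overall, the cross-section is a single solid region. Net area = 17.68 mm².

17.68 mm²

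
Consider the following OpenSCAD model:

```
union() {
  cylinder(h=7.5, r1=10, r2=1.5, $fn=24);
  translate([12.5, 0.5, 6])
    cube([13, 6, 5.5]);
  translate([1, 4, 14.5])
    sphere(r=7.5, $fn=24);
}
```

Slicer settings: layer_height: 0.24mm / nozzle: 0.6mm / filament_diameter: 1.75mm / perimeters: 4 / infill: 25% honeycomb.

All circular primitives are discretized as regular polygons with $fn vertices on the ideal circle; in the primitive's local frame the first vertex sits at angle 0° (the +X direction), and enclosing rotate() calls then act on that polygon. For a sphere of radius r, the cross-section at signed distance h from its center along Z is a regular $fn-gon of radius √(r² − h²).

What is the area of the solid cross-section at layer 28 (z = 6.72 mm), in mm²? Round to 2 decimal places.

95.65 mm²

At z = 6.72 mm: the cone: at t=0.896 of its height the radius interpolates to r₁+(r₂−r₁)t = 2.384, giving a regular 24-gon of that circumradius (area = (24/2)·2.384²·sin(360°/24) = 17.65 mm²); the cube at (12.5, 0.5) is present — its section is the full 13×6 rectangle (area 78.00 mm²); the sphere at (1, 4) is absent (|z−center|=7.780 > r=7.5); Merging all regions: the 2 present regions are separate (no shared area or edge), so areas and boundary lengths simply add and each stays a separate island — area = 95.65 mm². Overall, the cross-section has 2 separate islands. Net area = 95.65 mm².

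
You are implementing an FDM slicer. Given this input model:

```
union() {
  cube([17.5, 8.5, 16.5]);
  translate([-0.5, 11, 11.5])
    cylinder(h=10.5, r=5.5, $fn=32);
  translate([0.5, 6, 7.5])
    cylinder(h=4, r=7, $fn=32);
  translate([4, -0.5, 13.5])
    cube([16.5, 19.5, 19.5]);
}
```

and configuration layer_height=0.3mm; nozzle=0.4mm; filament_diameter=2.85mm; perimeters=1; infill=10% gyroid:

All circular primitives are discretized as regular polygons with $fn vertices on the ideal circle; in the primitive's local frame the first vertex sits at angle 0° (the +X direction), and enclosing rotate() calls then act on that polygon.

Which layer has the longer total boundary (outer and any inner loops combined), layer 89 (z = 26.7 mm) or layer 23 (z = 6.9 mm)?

layer 89 (z = 26.7 mm)

Layer 89 (z = 26.7): the cube is not intersected at this z (z outside [0, 16.5]); the cylinder at (-0.5, 11) does not reach this height (z outside [11.5, 22]); the cylinder at (0.5, 6) is not intersected at this z (z outside [7.5, 11.5]); the cube at (4, -0.5) (footprint 16.5×19.5) is included at this height (perimeter 72.00 mm); Taking the union: only the 16.5×19.5 cube at (4, -0.5) is present, so the union is just that shape — boundary = 72.00 mm. So its perimeter = 72.00 mm. Layer 23 (z = 6.9): the 17.5×8.5 cube contributes its full rectangle (perimeter 52.00 mm); the cylinder at (-0.5, 11) is absent (z outside [11.5, 22]); the cylinder at (0.5, 6) does not reach this height (z outside [7.5, 11.5]); the cube at (4, -0.5) is not intersected at this z (z outside [13.5, 33]); Combining (union): only the 17.5×8.5 cube is present, so the union is just that shape — boundary = 52.00 mm. So its perimeter = 52.00 mm. Layer 89 is larger (72.00 vs 52.00 mm).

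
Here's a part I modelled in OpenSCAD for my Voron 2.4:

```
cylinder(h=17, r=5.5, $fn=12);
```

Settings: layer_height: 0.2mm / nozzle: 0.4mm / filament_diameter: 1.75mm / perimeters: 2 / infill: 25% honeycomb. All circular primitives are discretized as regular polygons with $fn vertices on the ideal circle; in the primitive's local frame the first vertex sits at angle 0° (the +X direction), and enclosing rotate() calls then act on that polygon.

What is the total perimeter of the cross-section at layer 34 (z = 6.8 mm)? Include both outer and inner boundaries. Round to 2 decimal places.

At z = 6.8 mm: the r=5.5 cylinder gives a regular 12-gon of circumradius 5.5 (constant along its height) (perimeter = 2·12·5.500·sin(180°/12) = 34.16 mm). Overall, the cross-section is a single solid region. Total boundary length (outer) = 34.16 mm.

34.16 mm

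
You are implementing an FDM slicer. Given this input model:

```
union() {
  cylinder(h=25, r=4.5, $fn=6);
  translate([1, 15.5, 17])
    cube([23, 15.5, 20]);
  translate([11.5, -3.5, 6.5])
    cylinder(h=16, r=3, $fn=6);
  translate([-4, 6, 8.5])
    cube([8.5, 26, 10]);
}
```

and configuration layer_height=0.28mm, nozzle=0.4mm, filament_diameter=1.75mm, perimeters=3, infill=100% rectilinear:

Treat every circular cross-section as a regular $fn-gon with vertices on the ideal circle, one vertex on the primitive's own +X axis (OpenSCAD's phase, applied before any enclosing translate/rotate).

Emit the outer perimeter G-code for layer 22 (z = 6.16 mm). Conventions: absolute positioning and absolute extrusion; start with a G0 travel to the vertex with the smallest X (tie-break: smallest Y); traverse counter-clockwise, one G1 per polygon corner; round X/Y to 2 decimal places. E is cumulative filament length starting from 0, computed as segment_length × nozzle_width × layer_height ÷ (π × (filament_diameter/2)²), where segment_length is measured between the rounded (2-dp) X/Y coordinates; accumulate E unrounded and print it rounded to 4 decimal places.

G0 X-4.50 Y0.00 Z6.16
G1 X-2.25 Y-3.90 E0.2097
G1 X2.25 Y-3.90 E0.4192
G1 X4.50 Y0.00 E0.6288
G1 X2.25 Y3.90 E0.8385
G1 X-2.25 Y3.90 E1.0480
G1 X-4.50 Y0.00 E1.2577

At z = 6.16 mm: the r=4.5 cylinder gives a regular 6-gon of circumradius 4.5 (constant along its height); the cube at (1, 15.5) is absent (z outside [17, 37]); the cylinder at (11.5, -3.5) is absent (z outside [6.5, 22.5]); the cube at (-4, 6) does not reach this height (z outside [8.5, 18.5]); Combining (union): only the r=4.5 cylinder is present, so the union is just that shape — 1 connected region. The outline is a single polygon with 6 vertices. Extrusion per mm of travel: 0.4 × 0.28 / (π × 0.875²) = 0.046564. Accumulating E over each segment gives final E = 1.2577.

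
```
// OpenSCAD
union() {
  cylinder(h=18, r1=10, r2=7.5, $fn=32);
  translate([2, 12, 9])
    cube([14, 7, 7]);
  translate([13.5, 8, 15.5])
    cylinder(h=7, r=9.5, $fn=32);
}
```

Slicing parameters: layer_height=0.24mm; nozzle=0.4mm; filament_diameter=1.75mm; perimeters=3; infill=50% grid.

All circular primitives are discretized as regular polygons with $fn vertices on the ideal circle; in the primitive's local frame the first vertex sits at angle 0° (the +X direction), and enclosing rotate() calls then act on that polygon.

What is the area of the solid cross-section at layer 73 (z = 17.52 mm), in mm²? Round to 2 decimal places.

454.64 mm²

At z = 17.52 mm: the cone (r1=10→r2=7.5) has section circumradius 7.567 here — a regular 32-gon (area = (32/2)·7.567²·sin(360°/32) = 178.72 mm²); the cube at (2, 12) does not reach this height (z outside [9, 16]); the cylinder at (13.5, 8): section is a regular 32-gon, circumradius r=9.5 (area = (32/2)·9.500²·sin(360°/32) = 281.71 mm²); Merging all regions: the regions partially overlap — summed areas 460.43 mm² minus the doubly-counted overlap 5.79 mm² gives 454.64 mm² — area = 454.64 mm². Overall, the cross-section is a single solid region. Net area = 454.64 mm².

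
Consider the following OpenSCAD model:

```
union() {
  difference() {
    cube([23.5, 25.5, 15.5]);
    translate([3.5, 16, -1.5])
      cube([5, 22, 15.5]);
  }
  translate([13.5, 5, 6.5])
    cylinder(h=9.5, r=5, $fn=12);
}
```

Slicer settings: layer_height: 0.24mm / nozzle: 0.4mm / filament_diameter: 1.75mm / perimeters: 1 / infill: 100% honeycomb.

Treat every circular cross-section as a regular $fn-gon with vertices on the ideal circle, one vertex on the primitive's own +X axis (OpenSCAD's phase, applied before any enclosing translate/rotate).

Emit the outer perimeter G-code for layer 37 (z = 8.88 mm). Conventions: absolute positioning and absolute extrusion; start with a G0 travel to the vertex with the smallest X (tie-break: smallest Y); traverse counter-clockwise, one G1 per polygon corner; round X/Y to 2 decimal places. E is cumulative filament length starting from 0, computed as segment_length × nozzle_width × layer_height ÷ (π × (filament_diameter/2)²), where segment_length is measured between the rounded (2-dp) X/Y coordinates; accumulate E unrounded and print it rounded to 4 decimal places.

G0 X0.00 Y0.00 Z8.88
G1 X23.50 Y0.00 E0.9379
G1 X23.50 Y25.50 E1.9557
G1 X8.50 Y25.50 E2.5544
G1 X8.50 Y16.00 E2.9335
G1 X3.50 Y16.00 E3.1331
G1 X3.50 Y25.50 E3.5123
G1 X0.00 Y25.50 E3.6520
G1 X0.00 Y0.00 E4.6697

At z = 8.88 mm: the cube is present — its section is the full 23.5×25.5 rectangle; the cube at (3.5, 16) is present — its section is the full 5×22 rectangle; Subtracting the remaining from the first: starting from the 23.5×25.5 cube, the 5×22 cube at (3.5, 16) partially overlaps it — only the 47.50 mm² overlap (of its 110.00 mm²) is removed, clipping the outline — 1 connected region; the r=5 cylinder at (13.5, 5) contributes a regular 12-gon of circumradius 5; Combining (union): the r=5 cylinder at (13.5, 5) lies entirely inside that combined region, so the union is just that combined region — 1 connected region. The outline is a single polygon with 8 vertices. Extrusion per mm of travel: 0.4 × 0.24 / (π × 0.875²) = 0.039912. Accumulating E over each segment gives final E = 4.6697.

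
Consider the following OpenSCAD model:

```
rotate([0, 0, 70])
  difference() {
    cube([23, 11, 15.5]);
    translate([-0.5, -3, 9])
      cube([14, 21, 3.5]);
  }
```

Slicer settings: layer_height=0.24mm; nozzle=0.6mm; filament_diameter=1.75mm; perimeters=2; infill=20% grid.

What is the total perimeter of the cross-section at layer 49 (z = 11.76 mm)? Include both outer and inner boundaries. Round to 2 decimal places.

At z = 11.76 mm: the 23×11 cube contributes its full rectangle (perimeter 68.00 mm); the 14×21 cube at (-0.5, -3) contributes its full rectangle (perimeter 70.00 mm); Subtracting the remaining from the first: starting from the 23×11 cube, the 14×21 cube at (-0.5, -3) partially overlaps it — only the 148.50 mm² overlap (of its 294.00 mm²) is removed, clipping the outline — boundary = 41.00 mm; (rotated 70° about Z; rotation is an isometry so areas/perimeters/island counts are preserved). Overall, the cross-section is a single solid region. Total boundary length (outer) = 41.00 mm.

41.00 mm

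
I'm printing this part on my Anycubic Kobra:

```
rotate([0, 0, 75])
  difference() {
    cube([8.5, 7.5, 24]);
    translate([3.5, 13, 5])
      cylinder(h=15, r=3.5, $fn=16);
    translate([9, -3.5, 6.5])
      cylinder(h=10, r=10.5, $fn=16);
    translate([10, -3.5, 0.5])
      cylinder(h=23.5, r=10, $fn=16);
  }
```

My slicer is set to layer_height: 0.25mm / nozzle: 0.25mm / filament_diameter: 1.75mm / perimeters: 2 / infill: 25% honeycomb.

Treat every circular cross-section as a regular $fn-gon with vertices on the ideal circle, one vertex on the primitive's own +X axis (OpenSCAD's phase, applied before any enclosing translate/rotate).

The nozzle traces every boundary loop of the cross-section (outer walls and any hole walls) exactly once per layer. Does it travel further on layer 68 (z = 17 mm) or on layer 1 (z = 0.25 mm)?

Layer 68 (z = 17): the cube is present — its section is the full 8.5×7.5 rectangle (perimeter 32.00 mm); the r=3.5 cylinder at (3.5, 13) gives a regular 16-gon of circumradius 3.5 (constant along its height) (perimeter = 2·16·3.500·sin(180°/16) = 21.85 mm); the cylinder at (9, -3.5) is absent (z outside [6.5, 16.5]); the cylinder at (10, -3.5): section is a regular 16-gon, circumradius r=10 (perimeter = 2·16·10.000·sin(180°/16) = 62.43 mm); Subtracting the remaining from the first: starting from the 8.5×7.5 cube, the r=3.5 cylinder at (3.5, 13) misses the remaining region (no effect); the r=10 cylinder at (10, -3.5) partially overlaps it — only the 33.23 mm² overlap (of its 306.15 mm²) is removed, clipping the outline — boundary = 28.50 mm; (whole slice rotated 75° about Z — lengths, areas and connectivity unchanged). So its perimeter = 28.50 mm. Layer 1 (z = 0.25): the 8.5×7.5 cube contributes its full rectangle (perimeter 32.00 mm); the cylinder at (3.5, 13) does not reach this height (z outside [5, 20]); the cylinder at (9, -3.5) is absent (z outside [6.5, 16.5]); the cylinder at (10, -3.5) is not intersected at this z (z outside [0.5, 24]); After the difference (first − rest): none of the subtracted shapes is present at this height, so the 8.5×7.5 cube is unchanged — boundary = 32.00 mm; (rotated 75° about Z; rotation is an isometry so areas/perimeters/island counts are preserved). So its perimeter = 32.00 mm. Layer 1 is larger (32.00 vs 28.50 mm).

layer 1 (z = 0.25 mm)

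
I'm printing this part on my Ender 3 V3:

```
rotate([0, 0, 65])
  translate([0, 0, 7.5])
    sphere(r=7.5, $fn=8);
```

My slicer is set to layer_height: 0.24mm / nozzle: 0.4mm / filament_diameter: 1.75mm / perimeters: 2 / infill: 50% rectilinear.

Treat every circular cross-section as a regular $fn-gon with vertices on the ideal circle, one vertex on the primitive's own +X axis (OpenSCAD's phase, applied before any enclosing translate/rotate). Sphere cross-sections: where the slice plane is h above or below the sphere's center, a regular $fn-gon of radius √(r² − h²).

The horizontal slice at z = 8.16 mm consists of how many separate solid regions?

1

At z = 8.16 mm: the r=7.5 sphere slices to a regular 8-gon of circumradius 7.471 (√(r²−h²) with h=0.66 from center); (rotated 65° about Z; rotation is an isometry so areas/perimeters/island counts are preserved). The result has 1 disconnected region.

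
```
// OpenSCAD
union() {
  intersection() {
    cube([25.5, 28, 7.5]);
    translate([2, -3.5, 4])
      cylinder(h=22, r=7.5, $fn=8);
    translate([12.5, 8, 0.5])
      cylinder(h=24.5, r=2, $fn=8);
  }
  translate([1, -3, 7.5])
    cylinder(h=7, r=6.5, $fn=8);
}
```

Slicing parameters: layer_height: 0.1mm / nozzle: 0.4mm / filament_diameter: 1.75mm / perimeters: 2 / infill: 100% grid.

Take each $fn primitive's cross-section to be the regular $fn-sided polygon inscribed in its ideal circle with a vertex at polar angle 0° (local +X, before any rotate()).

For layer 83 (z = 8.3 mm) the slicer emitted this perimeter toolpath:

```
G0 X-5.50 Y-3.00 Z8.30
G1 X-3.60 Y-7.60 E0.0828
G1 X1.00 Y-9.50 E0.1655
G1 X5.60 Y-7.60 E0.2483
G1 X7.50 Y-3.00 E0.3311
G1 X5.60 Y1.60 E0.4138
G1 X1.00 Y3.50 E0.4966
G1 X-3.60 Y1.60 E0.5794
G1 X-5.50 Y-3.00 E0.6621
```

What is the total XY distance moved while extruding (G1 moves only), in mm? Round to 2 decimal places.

39.82 mm

Sum the Euclidean lengths of each G1 segment: total = 39.82 mm.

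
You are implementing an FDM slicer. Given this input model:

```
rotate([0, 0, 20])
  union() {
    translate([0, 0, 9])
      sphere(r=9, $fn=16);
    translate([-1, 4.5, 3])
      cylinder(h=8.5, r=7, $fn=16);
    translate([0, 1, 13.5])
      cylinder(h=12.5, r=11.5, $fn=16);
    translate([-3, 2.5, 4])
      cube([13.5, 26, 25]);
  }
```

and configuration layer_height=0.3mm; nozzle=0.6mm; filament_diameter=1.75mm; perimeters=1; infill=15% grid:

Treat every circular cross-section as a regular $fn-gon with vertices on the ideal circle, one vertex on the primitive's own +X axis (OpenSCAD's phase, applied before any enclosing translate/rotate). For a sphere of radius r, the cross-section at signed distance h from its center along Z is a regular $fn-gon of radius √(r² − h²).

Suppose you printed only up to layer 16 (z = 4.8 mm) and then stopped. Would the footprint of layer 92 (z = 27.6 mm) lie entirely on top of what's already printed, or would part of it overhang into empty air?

Compare the two slices. At z = 4.8: the r=9 sphere contributes a regular 16-gon of circumradius √(9²−4.2²) = 7.960 (area = (16/2)·7.960²·sin(360°/16) = 193.97 mm²); the r=7 cylinder at (-1, 4.5) gives a regular 16-gon of circumradius 7 (constant along its height) (area = (16/2)·7.000²·sin(360°/16) = 150.01 mm²); the cylinder at (0, 1) is absent (z outside [13.5, 26]); the cube at (-3, 2.5) (footprint 13.5×26) is included at this height (area 351.00 mm²); Taking the union: the regions partially overlap — summed areas 694.99 mm² minus the doubly-counted overlap 174.92 mm² gives 520.07 mm² — area = 520.07 mm²; (whole slice rotated 20° about Z — lengths, areas and connectivity unchanged). At z = 27.6: the sphere is absent (|z−center|=18.600 > r=9); the cylinder at (-1, 4.5) is not intersected at this z (z outside [3, 11.5]); the cylinder at (0, 1) is not intersected at this z (z outside [13.5, 26]); the 13.5×26 cube at (-3, 2.5) contributes its full rectangle (area 351.00 mm²); Merging all regions: only the 13.5×26 cube at (-3, 2.5) is present, so the union is just that shape — area = 351.00 mm²; (whole slice rotated 20° about Z — lengths, areas and connectivity unchanged). Checking containment: the cross-section at z = 27.6 is a subset of the cross-section at z = 4.8.

entirely on top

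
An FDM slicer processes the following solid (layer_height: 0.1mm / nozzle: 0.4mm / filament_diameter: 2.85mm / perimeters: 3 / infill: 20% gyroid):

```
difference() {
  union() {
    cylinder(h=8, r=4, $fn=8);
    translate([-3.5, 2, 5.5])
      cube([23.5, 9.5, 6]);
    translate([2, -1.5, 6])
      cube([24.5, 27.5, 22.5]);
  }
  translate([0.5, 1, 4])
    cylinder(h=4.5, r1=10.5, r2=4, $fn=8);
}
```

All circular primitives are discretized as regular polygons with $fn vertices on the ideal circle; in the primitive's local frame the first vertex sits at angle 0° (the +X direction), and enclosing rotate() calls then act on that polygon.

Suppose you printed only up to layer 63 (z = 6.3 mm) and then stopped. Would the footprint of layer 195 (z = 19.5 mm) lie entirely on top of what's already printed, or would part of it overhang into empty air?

part overhangs

Compare the two slices. At z = 6.3: the r=4 cylinder contributes a regular 8-gon of circumradius 4 (area = (8/2)·4.000²·sin(360°/8) = 45.25 mm²); the cube at (-3.5, 2) is present — its section is the full 23.5×9.5 rectangle (area 223.25 mm²); the cube at (2, -1.5) (footprint 24.5×27.5) is included at this height (area 673.75 mm²); Combining (union): the regions partially overlap — summed areas 942.25 mm² minus the doubly-counted overlap 184.99 mm² gives 757.26 mm² — area = 757.26 mm²; the cone at (0.5, 1) (r1=10.5→r2=4) has section circumradius 7.178 here — a regular 8-gon (area = (8/2)·7.178²·sin(360°/8) = 145.72 mm²); Taking the first minus the rest: starting from the result so far (757.26 mm²), the cone at (0.5, 1) partially overlaps it — only the 100.49 mm² overlap (of its 145.72 mm²) is removed, clipping the outline — area = 656.77 mm². At z = 19.5: the cylinder is not intersected at this z (z outside [0, 8]); the cube at (-3.5, 2) is absent (z outside [5.5, 11.5]); the cube at (2, -1.5) is present — its section is the full 24.5×27.5 rectangle (area 673.75 mm²); Taking the union: only the 24.5×27.5 cube at (2, -1.5) is present, so the union is just that shape — area = 673.75 mm²; the cone at (0.5, 1) does not reach this height (z outside [4, 8.5]); After the difference (first − rest): none of the subtracted shapes is present at this height, so the result so far is unchanged — area = 673.75 mm². Checking containment: at z = 19.5 the cross-section extends beyond the z = 6.3 cross-section by about 39.03 mm².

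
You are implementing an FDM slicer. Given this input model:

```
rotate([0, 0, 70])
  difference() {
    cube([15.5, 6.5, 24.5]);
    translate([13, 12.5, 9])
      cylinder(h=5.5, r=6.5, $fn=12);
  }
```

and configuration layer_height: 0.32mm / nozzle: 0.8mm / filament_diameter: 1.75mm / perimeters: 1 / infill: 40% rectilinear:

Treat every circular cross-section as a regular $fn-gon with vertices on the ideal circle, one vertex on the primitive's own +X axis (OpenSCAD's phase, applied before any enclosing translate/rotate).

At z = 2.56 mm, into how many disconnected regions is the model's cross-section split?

At z = 2.56 mm: the cube (footprint 15.5×6.5) is included at this height; the cylinder at (13, 12.5) is absent (z outside [9, 14.5]); Taking the first minus the rest: none of the subtracted shapes is present at this height, so the 15.5×6.5 cube is unchanged — 1 connected region; (rotated 70° about Z; rotation is an isometry so areas/perimeters/island counts are preserved). The result has 1 disconnected region.

1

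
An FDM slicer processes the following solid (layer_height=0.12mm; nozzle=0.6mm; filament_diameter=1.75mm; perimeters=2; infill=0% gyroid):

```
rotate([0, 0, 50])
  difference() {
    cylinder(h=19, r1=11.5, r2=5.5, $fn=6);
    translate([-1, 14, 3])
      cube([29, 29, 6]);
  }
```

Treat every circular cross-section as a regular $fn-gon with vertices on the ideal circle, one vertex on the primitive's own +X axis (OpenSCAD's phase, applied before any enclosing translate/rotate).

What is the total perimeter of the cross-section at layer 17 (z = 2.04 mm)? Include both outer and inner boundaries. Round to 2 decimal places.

65.13 mm

At z = 2.04 mm: the cone contributes a regular 6-gon of circumradius 10.856 (interpolated between r1=11.5 and r2=5.5 at t=0.107) (perimeter = 2·6·10.856·sin(180°/6) = 65.13 mm); the cube at (-1, 14) is not intersected at this z (z outside [3, 9]); After the difference (first − rest): none of the subtracted shapes is present at this height, so the cone is unchanged — boundary = 65.13 mm; (whole slice rotated 50° about Z — lengths, areas and connectivity unchanged). Overall, the cross-section is a single solid region. Total boundary length (outer) = 65.13 mm.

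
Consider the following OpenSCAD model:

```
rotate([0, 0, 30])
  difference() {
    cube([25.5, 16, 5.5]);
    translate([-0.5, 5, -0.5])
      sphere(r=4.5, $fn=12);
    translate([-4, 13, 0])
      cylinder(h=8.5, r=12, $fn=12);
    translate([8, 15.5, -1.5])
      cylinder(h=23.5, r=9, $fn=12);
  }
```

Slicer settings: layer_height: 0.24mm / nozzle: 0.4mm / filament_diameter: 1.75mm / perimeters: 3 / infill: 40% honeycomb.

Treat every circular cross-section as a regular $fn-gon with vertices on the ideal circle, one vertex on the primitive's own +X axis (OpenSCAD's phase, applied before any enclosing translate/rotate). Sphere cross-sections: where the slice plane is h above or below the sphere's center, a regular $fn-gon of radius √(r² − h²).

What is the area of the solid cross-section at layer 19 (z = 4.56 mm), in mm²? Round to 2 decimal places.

251.36 mm²

At z = 4.56 mm: the cube (footprint 25.5×16) is included at this height (area 408.00 mm²); the sphere at (-0.5, 5) is not intersected at this z (|z−center|=5.060 > r=4.5); the r=12 cylinder at (-4, 13) gives a regular 12-gon of circumradius 12 (constant along its height) (area = (12/2)·12.000²·sin(360°/12) = 432.00 mm²); the r=9 cylinder at (8, 15.5) gives a regular 12-gon of circumradius 9 (constant along its height) (area = (12/2)·9.000²·sin(360°/12) = 243.00 mm²); After the difference (first − rest): starting from the 25.5×16 cube (408.00 mm²), the r=12 cylinder at (-4, 13) partially overlaps it — only the 84.94 mm² overlap (of its 432.00 mm²) is removed, clipping the outline; the r=9 cylinder at (8, 15.5) partially overlaps it — only the 71.70 mm² overlap (of its 243.00 mm²) is removed, clipping the outline — area = 251.36 mm²; (rotated 30° about Z; rotation is an isometry so areas/perimeters/island counts are preserved). Overall, the cross-section is a single solid region. Net area = 251.36 mm².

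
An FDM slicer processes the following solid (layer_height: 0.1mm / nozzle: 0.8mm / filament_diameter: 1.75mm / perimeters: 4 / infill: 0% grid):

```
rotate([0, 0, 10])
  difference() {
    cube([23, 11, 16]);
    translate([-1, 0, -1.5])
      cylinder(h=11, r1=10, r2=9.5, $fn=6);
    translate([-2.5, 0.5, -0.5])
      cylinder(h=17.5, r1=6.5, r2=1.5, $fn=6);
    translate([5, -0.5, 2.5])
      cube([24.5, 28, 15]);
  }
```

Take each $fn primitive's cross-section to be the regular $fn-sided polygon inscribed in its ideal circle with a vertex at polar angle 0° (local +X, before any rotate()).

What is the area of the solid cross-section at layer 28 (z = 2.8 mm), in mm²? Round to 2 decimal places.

13.59 mm²

At z = 2.8 mm: the cube (footprint 23×11) is included at this height (area 253.00 mm²); the cone at (-1, 0) (r1=10→r2=9.5) has section circumradius 9.805 here — a regular 6-gon (area = (6/2)·9.805²·sin(360°/6) = 249.75 mm²); the cone at (-2.5, 0.5) (r1=6.5→r2=1.5) has section circumradius 5.557 here — a regular 6-gon (area = (6/2)·5.557²·sin(360°/6) = 80.23 mm²); the 24.5×28 cube at (5, -0.5) contributes its full rectangle (area 686.00 mm²); After the difference (first − rest): starting from the 23×11 cube (253.00 mm²), the cone at (-1, 0) partially overlaps it — only the 53.95 mm² overlap (of its 249.75 mm²) is removed, clipping the outline; the cone at (-2.5, 0.5) misses the remaining region (no effect); the 24.5×28 cube at (5, -0.5) partially overlaps it — only the 185.46 mm² overlap (of its 686.00 mm²) is removed, clipping the outline — area = 13.59 mm²; (whole slice rotated 10° about Z — lengths, areas and connectivity unchanged). Overall, the cross-section is a single solid region. Net area = 13.59 mm².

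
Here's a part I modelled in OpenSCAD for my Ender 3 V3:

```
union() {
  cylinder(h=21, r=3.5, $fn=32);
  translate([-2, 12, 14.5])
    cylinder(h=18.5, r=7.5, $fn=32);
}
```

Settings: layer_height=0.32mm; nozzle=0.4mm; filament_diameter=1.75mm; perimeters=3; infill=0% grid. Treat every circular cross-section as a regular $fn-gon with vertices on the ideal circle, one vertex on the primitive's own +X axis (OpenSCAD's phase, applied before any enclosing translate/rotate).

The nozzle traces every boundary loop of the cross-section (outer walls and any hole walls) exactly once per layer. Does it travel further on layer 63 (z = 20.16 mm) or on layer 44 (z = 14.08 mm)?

layer 63 (z = 20.16 mm)

Layer 63 (z = 20.16): the r=3.5 cylinder gives a regular 32-gon of circumradius 3.5 (constant along its height) (perimeter = 2·32·3.500·sin(180°/32) = 21.96 mm); the cylinder at (-2, 12): section is a regular 32-gon, circumradius r=7.5 (perimeter = 2·32·7.500·sin(180°/32) = 47.05 mm); Taking the union: the 2 present regions are separate (no shared area or edge), so areas and boundary lengths simply add and each stays a separate island — boundary = 69.00 mm. So its perimeter = 69.00 mm. Layer 44 (z = 14.08): the cylinder: section is a regular 32-gon, circumradius r=3.5 (perimeter = 2·32·3.500·sin(180°/32) = 21.96 mm); the cylinder at (-2, 12) does not reach this height (z outside [14.5, 33]); Taking the union: only the r=3.5 cylinder is present, so the union is just that shape — boundary = 21.96 mm. So its perimeter = 21.96 mm. Layer 63 is larger (69.00 vs 21.96 mm).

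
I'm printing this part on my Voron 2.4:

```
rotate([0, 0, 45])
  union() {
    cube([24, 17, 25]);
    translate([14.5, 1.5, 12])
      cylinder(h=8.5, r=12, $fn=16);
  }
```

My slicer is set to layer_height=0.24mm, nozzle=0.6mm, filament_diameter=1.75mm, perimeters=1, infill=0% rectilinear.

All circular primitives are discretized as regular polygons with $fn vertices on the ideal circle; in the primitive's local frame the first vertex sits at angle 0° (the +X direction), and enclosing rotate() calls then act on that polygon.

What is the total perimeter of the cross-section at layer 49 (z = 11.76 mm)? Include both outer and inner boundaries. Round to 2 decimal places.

82.00 mm

At z = 11.76 mm: the 24×17 cube contributes its full rectangle (perimeter 82.00 mm); the cylinder at (14.5, 1.5) is absent (z outside [12, 20.5]); Merging all regions: only the 24×17 cube is present, so the union is just that shape — boundary = 82.00 mm; (whole slice rotated 45° about Z — lengths, areas and connectivity unchanged). Overall, the cross-section is a single solid region. Total boundary length (outer) = 82.00 mm.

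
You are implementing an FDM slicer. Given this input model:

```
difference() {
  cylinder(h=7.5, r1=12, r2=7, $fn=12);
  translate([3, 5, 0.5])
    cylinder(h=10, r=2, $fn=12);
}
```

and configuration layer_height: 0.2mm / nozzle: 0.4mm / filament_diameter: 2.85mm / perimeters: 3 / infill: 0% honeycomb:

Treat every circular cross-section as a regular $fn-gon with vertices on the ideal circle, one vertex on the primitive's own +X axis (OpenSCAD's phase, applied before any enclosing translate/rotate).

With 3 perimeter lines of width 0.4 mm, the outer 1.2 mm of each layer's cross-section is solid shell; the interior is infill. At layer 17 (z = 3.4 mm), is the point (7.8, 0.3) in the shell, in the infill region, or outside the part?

At z = 3.4 mm: the cone contributes a regular 12-gon of circumradius 9.733 (interpolated between r1=12 and r2=7 at t=0.453); the r=2 cylinder at (3, 5) contributes a regular 12-gon of circumradius 2; After the difference (first − rest): starting from the cone, the r=2 cylinder at (3, 5) lies wholly inside it (removes its full 12.00 mm² and its 12.42 mm outline becomes a hole wall) — 1 connected region with 1 hole. Overall, the cross-section is one region with 1 hole. The nearest boundary edge runs (8.43, 4.87)→(9.73, 0.00); distance from the point to it = 1.79 mm. The point is inside the cross-section and 1.79 mm from the nearest boundary — more than the 1.2 mm shell width (3 × 0.4), so it's in the infill interior.

infill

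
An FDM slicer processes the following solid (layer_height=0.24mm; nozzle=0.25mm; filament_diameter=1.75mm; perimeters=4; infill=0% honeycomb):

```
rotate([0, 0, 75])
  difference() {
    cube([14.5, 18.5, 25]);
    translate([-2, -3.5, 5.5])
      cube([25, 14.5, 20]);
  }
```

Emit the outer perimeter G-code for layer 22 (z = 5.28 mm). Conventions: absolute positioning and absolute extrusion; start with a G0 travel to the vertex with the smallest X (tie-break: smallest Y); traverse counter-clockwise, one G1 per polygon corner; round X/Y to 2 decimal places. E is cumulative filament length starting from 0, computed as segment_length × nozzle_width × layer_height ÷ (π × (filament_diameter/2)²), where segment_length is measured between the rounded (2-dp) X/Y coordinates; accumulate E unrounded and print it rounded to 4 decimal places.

G0 X-17.87 Y4.79 Z5.28
G1 X0.00 Y0.00 E0.4615
G1 X3.75 Y14.01 E0.8233
G1 X-14.12 Y18.79 E1.2847
G1 X-17.87 Y4.79 E1.6463

At z = 5.28 mm: the 14.5×18.5 cube contributes its full rectangle; the cube at (-2, -3.5) does not reach this height (z outside [5.5, 25.5]); Subtracting the remaining from the first: none of the subtracted shapes is present at this height, so the 14.5×18.5 cube is unchanged — 1 connected region; (rotated 75° about Z; rotation is an isometry so areas/perimeters/island counts are preserved). The outline is a single polygon with 4 vertices. Extrusion per mm of travel: 0.25 × 0.24 / (π × 0.875²) = 0.024945. Accumulating E over each segment gives final E = 1.6463.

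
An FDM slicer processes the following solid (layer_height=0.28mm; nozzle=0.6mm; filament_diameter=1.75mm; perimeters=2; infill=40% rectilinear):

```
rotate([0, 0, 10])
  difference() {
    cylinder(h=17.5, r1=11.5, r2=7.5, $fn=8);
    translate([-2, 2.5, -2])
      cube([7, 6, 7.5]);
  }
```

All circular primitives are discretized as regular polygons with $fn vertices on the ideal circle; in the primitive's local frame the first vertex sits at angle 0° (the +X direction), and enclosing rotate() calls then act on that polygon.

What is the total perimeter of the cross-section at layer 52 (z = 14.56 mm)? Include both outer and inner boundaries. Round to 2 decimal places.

At z = 14.56 mm: the cone (r1=11.5→r2=7.5) has section circumradius 8.172 here — a regular 8-gon (perimeter = 2·8·8.172·sin(180°/8) = 50.04 mm); the cube at (-2, 2.5) is absent (z outside [-2, 5.5]); Taking the first minus the rest: none of the subtracted shapes is present at this height, so the cone is unchanged — boundary = 50.04 mm; (rotated 10° about Z; rotation is an isometry so areas/perimeters/island counts are preserved). Overall, the cross-section is a single solid region. Total boundary length (outer) = 50.04 mm.

50.04 mm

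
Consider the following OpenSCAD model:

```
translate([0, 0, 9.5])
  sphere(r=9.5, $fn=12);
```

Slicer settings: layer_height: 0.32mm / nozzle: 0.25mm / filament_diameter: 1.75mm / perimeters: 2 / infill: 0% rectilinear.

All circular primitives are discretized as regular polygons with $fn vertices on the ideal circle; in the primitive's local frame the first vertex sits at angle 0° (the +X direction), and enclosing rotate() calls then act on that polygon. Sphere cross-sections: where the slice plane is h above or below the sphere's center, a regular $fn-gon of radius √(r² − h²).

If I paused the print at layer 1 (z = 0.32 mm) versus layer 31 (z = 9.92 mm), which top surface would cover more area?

Layer 1 (z = 0.32): the sphere: section is a regular 12-gon, circumradius = √(r²−h²) = √(9.5²−9.18²) = 2.445 (area = (12/2)·2.445²·sin(360°/12) = 17.93 mm²). So its area = 17.93 mm². Layer 31 (z = 9.92): the r=9.5 sphere contributes a regular 12-gon of circumradius √(9.5²−0.42²) = 9.491 (area = (12/2)·9.491²·sin(360°/12) = 270.22 mm²). So its area = 270.22 mm². Layer 31 is larger (270.22 vs 17.93 mm²).

layer 31 (z = 9.92 mm)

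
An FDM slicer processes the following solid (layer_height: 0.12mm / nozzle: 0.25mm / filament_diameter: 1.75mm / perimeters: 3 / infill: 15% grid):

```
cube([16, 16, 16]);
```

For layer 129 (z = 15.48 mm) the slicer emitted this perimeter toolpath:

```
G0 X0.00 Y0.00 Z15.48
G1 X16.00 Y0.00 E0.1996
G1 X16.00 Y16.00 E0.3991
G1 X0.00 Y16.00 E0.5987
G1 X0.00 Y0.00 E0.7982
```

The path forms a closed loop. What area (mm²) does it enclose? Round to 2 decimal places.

256.00 mm²

Apply the shoelace formula to the sequence of (X, Y) vertices; enclosed area = 256.00 mm².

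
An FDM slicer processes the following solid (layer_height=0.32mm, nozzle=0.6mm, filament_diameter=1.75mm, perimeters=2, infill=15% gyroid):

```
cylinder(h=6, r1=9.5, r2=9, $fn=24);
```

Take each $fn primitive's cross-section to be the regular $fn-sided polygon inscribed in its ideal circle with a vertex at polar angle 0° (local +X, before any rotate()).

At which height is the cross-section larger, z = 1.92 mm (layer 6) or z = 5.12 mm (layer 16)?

Layer 6 (z = 1.92): the cone (r1=9.5→r2=9) has section circumradius 9.340 here — a regular 24-gon (area = (24/2)·9.340²·sin(360°/24) = 270.94 mm²). So its area = 270.94 mm². Layer 16 (z = 5.12): the cone (r1=9.5→r2=9) has section circumradius 9.073 here — a regular 24-gon (area = (24/2)·9.073²·sin(360°/24) = 255.69 mm²). So its area = 255.69 mm². Layer 6 is larger (270.94 vs 255.69 mm²).

layer 6 (z = 1.92 mm)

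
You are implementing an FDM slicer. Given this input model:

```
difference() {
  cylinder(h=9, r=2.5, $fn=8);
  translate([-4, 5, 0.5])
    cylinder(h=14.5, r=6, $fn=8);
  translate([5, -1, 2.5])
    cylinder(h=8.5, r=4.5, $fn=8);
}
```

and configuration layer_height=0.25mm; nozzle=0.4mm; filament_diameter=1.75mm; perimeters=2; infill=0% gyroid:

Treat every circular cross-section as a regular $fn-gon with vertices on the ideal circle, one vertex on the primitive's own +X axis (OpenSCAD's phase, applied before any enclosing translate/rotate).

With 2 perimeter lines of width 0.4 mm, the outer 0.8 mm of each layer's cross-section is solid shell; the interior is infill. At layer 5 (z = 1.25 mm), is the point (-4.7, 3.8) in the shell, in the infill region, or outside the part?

outside

At z = 1.25 mm: the r=2.5 cylinder gives a regular 8-gon of circumradius 2.5 (constant along its height); the r=6 cylinder at (-4, 5) gives a regular 8-gon of circumradius 6 (constant along its height); the cylinder at (5, -1) does not reach this height (z outside [2.5, 11]); Taking the first minus the rest: starting from the r=2.5 cylinder, the r=6 cylinder at (-4, 5) partially overlaps it — only the 4.95 mm² overlap (of its 101.82 mm²) is removed, clipping the outline — 1 connected region. Overall, the cross-section is a single solid region. The nearest boundary edge runs (-1.77, -1.77)→(-2.37, -0.32); distance from the point to it = 4.74 mm. The point is not inside any of the regions above, so it lies outside the cross-section (4.74 mm from the nearest boundary).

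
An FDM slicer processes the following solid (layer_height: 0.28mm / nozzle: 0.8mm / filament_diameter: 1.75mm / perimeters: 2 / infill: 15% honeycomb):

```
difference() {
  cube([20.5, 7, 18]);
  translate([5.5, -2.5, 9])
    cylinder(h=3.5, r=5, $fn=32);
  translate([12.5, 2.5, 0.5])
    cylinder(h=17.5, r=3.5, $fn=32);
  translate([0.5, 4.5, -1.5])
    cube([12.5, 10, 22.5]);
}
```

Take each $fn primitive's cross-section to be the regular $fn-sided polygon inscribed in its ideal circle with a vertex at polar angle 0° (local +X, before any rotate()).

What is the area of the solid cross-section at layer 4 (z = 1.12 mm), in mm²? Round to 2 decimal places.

At z = 1.12 mm: the cube (footprint 20.5×7) is included at this height (area 143.50 mm²); the cylinder at (5.5, -2.5) does not reach this height (z outside [9, 12.5]); the cylinder at (12.5, 2.5): section is a regular 32-gon, circumradius r=3.5 (area = (32/2)·3.500²·sin(360°/32) = 38.24 mm²); the cube at (0.5, 4.5) (footprint 12.5×10) is included at this height (area 125.00 mm²); After the difference (first − rest): starting from the 20.5×7 cube (143.50 mm²), the r=3.5 cylinder at (12.5, 2.5) partially overlaps it — only the 34.93 mm² overlap (of its 38.24 mm²) is removed, clipping the outline; the 12.5×10 cube at (0.5, 4.5) partially overlaps it — only the 27.53 mm² overlap (of its 125.00 mm²) is removed, clipping the outline — area = 81.05 mm². Overall, the cross-section has 2 separate islands. Net area = 81.05 mm².

81.05 mm²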